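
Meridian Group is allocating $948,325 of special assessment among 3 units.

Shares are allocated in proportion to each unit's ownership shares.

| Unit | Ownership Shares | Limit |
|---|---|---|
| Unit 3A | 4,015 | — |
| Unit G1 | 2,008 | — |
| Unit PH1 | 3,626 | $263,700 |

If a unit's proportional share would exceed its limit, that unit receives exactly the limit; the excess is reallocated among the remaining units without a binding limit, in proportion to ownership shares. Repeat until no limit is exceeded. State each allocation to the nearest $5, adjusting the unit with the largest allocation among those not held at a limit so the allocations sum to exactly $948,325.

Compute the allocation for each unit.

Combined ownership shares = 9,649.
Unconstrained shares: Unit 3A 394,603.05; Unit G1 197,350.67; Unit PH1 356,371.28.
Cap binds for Unit PH1 ($263,700); residual $684,625 reallocated over remaining ownership shares 6,023.
Redistributed shares: Unit 3A 456,378.78 → $456,380; Unit G1 228,246.22 → $228,245.

Unit 3A: $456,380 | Unit G1: $228,245 | Unit PH1: $263,700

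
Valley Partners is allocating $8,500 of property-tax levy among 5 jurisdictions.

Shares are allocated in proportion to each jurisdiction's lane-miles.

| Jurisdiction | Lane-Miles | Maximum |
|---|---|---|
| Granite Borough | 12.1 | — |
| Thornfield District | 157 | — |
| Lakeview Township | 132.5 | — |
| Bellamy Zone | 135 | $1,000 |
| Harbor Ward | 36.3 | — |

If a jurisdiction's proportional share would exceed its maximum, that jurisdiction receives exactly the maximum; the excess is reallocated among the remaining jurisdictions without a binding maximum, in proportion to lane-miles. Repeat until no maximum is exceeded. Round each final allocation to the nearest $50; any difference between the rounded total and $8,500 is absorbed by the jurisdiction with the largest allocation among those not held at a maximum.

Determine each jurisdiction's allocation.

Lane-miles total: 472.9.
Proportional shares (ignoring caps): Granite Borough 217.49; Thornfield District 2,821.95; Lakeview Township 2,381.58; Bellamy Zone 2,426.52; Harbor Ward 652.46.
Capped: Bellamy Zone ($1,000); residual $7,500 reallocated over remaining lane-miles 337.9.
Redistributed shares: Granite Borough 268.57 → $250; Thornfield District 3,484.76 → $3,500; Lakeview Township 2,940.96 → $2,950; Harbor Ward 805.71 → $800.

Granite Borough: $250 | Thornfield District: $3,500 | Lakeview Township: $2,950 | Bellamy Zone: $1,000 | Harbor Ward: $800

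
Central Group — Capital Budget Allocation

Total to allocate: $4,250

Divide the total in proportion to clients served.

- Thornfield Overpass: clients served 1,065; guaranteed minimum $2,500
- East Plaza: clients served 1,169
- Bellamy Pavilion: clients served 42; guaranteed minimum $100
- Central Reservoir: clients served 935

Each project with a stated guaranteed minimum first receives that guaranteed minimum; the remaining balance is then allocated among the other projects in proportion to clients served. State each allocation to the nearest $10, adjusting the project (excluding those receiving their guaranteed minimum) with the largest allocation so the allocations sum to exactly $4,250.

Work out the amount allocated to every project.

Thornfield Overpass: $2,500; East Plaza: $920; Bellamy Pavilion: $100; Central Reservoir: $730

Guaranteed amounts: Thornfield Overpass $2,500; Bellamy Pavilion $100. Residual $1,650.
Residual split over remaining clients served 2,104: East Plaza 916.75 → $920; Central Reservoir 733.25 → $730.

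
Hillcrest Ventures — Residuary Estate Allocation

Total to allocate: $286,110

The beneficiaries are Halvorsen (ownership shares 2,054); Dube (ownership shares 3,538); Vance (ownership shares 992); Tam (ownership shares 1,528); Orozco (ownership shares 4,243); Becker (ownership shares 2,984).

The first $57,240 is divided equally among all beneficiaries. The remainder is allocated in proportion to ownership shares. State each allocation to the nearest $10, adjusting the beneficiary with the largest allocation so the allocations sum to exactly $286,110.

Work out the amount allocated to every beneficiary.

Equal tier: $57,240 ÷ 6 = $9,540 apiece.
Remainder $228,870 by ownership shares (total 15,339): Halvorsen 30,647.30 → $30,650; Dube 52,789.76 → $52,790; Vance 14,801.42 → $14,800; Tam 22,798.97 → $22,800; Orozco 63,308.91 → $63,310; Becker 44,523.64 → $44,520.
Totals: Halvorsen $9,540 + $30,650 = $40,190; Dube $9,540 + $52,790 = $62,330; Vance $9,540 + $14,800 = $24,340; Tam $9,540 + $22,800 = $32,340; Orozco $9,540 + $63,310 = $72,850; Becker $9,540 + $44,520 = $54,060.

Halvorsen: $40,190 | Dube: $62,330 | Vance: $24,340 | Tam: $32,340 | Orozco: $72,850 | Becker: $54,060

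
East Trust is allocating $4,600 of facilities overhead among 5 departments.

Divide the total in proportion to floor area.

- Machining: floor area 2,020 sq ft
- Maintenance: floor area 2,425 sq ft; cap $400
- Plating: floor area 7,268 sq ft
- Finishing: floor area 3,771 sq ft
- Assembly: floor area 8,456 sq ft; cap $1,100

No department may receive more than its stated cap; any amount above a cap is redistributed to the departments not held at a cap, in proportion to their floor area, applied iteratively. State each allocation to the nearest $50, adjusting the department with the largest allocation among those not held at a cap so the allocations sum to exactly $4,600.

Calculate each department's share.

Machining: $500 | Maintenance: $400 | Plating: $1,700 | Finishing: $900 | Assembly: $1,100

Sum of floor area: 23,940.
Proportional shares (ignoring caps): Machining 388.14; Maintenance 465.96; Plating 1,396.52; Finishing 724.59; Assembly 1,624.80.
Cap binds for Maintenance ($400), Assembly ($1,100); remaining pool $3,100 reallocated over remaining floor area 13,059.
Redistributed shares: Machining 479.52 → $500; Plating 1,725.31 → $1,750; Finishing 895.18 → $900.
Rounding difference −$50 applied to Plating → $1,700.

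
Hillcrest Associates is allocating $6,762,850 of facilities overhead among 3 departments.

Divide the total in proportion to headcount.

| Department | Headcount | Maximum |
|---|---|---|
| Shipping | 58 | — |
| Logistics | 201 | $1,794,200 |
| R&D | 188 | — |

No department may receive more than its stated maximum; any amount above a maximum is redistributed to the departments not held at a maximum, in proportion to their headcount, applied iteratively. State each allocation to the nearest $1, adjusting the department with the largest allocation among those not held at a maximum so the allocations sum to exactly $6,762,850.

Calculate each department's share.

Sum of headcount: 447.
Unconstrained shares: Shipping 877,506.26; Logistics 3,041,013.09; R&D 2,844,330.65.
Held at cap: Logistics ($1,794,200); residual $4,968,650 reallocated over remaining headcount 246.
Redistributed shares: Shipping 1,171,470.33 → $1,171,470; R&D 3,797,179.67 → $3,797,180.

Shipping: $1,171,470 | Logistics: $1,794,200 | R&D: $3,797,180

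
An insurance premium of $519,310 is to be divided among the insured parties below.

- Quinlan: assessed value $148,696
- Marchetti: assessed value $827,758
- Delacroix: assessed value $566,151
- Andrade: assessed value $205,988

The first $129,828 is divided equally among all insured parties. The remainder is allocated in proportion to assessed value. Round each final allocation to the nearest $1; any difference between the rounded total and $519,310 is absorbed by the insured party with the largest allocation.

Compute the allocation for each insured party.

Quinlan: $65,578; Marchetti: $216,831; Delacroix: $158,562; Andrade: $78,339

First tranche $129,828 split equally: $32,457 each.
Remainder $389,482 by assessed value (total 1,748,593): Quinlan 33,120.58 → $33,121; Marchetti 184,375.00 → $184,375; Delacroix 126,104.60 → $126,105; Andrade 45,881.81 → $45,882.
Rounding difference −$1 on remainder applied to Marchetti.
Totals: Quinlan $32,457 + $33,121 = $65,578; Marchetti $32,457 + $184,374 = $216,831; Delacroix $32,457 + $126,105 = $158,562; Andrade $32,457 + $45,882 = $78,339.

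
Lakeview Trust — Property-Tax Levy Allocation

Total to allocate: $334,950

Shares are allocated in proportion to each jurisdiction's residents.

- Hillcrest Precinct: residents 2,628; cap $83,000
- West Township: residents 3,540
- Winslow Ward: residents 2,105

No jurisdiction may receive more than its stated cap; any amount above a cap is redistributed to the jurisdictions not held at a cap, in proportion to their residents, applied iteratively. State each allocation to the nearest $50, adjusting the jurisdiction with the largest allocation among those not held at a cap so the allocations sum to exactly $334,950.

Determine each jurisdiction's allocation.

Combined residents = 8,273.
Proportional shares (ignoring caps): Hillcrest Precinct 106,400.17; West Township 143,324.43; Winslow Ward 85,225.40.
Cap binds for Hillcrest Precinct ($83,000); balance $251,950 reallocated over remaining residents 5,645.
Remaining shares: West Township 157,998.76 → $158,000; Winslow Ward 93,951.24 → $93,950.

Hillcrest Precinct: $83,000 · West Township: $158,000 · Winslow Ward: $93,950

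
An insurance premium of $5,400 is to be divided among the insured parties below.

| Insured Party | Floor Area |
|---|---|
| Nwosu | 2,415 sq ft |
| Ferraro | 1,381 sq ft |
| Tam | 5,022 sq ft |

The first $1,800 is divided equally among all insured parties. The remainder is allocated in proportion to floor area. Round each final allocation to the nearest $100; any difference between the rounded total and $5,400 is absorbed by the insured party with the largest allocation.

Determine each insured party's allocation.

Nwosu: $1,600; Ferraro: $1,200; Tam: $2,600

$1,800 shared equally gives $600 per insured party.
Remainder $3,600 by floor area (total 8,818): Nwosu 985.94 → $1,000; Ferraro 563.80 → $600; Tam 2,050.26 → $2,100.
Rounding difference −$100 on remainder applied to Tam.
Totals: Nwosu $600 + $1,000 = $1,600; Ferraro $600 + $600 = $1,200; Tam $600 + $2,000 = $2,600.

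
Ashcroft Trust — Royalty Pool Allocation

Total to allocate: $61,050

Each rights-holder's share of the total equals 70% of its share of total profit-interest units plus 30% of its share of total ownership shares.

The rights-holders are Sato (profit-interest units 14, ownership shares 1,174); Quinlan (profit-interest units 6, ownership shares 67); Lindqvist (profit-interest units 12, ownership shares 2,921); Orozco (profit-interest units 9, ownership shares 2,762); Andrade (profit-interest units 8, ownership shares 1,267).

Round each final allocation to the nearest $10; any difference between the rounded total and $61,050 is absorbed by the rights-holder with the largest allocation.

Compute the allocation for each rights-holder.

Sato: $14,840 | Quinlan: $5,380 | Lindqvist: $16,990 | Orozco: $14,030 | Andrade: $9,810

Profit-interest units total 49; ownership shares total 8,191.
Blended shares (70% profit-interest units + 30% ownership shares): Sato 0.2430; Quinlan 0.0882; Lindqvist 0.2784; Orozco 0.2297; Andrade 0.1607.
Proportional shares: Sato 14,835.05; Quinlan 5,382.67; Lindqvist 16,997.04; Orozco 14,025.09; Andrade 9,810.14.
At nearest $10: Sato $14,840; Quinlan $5,380; Lindqvist $17,000; Orozco $14,030; Andrade $9,810. Sum = $61,060.
Difference $61,050 − $61,060 = −$10 applied to largest allocation (Lindqvist): Lindqvist becomes $16,990.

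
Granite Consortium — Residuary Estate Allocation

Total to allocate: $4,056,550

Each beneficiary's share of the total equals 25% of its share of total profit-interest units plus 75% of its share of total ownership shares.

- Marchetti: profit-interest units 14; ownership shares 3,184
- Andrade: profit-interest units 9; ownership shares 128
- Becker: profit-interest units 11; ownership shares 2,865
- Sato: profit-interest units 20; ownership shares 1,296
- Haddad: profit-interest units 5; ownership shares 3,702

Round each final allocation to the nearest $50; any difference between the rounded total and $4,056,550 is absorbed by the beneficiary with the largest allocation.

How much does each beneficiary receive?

Profit-interest units total 59; ownership shares total 11,175.
Composite weights (25% profit-interest units + 75% ownership shares): Marchetti 0.2730; Andrade 0.0467; Becker 0.2389; Sato 0.1717; Haddad 0.2696.
Unrounded shares: Marchetti 1,107,492.14; Andrade 189,547.16; Becker 969,077.54; Sato 696,613.60; Haddad 1,093,819.57.
At nearest $50: Marchetti $1,107,500; Andrade $189,550; Becker $969,100; Sato $696,600; Haddad $1,093,800. Sum = $4,056,550.
Sum already equals the total — no adjustment.

Marchetti: $1,107,500 · Andrade: $189,550 · Becker: $969,100 · Sato: $696,600 · Haddad: $1,093,800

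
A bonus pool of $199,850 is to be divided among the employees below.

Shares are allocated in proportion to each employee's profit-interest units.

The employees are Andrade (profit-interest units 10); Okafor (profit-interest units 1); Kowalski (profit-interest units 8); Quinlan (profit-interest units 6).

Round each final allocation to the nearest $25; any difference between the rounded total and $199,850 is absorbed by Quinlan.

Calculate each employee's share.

Combined profit-interest units = 25.
Raw shares: Andrade 10/25 × $199,850 = 79,940.00; Okafor 1/25 × $199,850 = 7,994.00; Kowalski 8/25 × $199,850 = 63,952.00; Quinlan 6/25 × $199,850 = 47,964.00.
At nearest $25: Andrade $79,950; Okafor $8,000; Kowalski $63,950; Quinlan $47,975. Sum = $199,875.
Difference $199,850 − $199,875 = −$25 applied to Quinlan: Quinlan becomes $47,950.

Andrade: $79,950 · Okafor: $8,000 · Kowalski: $63,950 · Quinlan: $47,950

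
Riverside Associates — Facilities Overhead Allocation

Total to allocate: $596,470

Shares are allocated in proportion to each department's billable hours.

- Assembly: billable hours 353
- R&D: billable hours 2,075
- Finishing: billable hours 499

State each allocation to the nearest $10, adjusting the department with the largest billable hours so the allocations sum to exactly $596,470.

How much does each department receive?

Sum of billable hours: 353 + 2,075 + 499 = 2,927.
Proportional shares: Assembly 71,935.06; R&D 422,847.71; Finishing 101,687.23.
Rounded to nearest $10: Assembly $71,940; R&D $422,850; Finishing $101,690. Sum = $596,480.
Difference $596,470 − $596,480 = −$10 applied to largest billable hours (R&D): R&D becomes $422,840.

Assembly: $71,940; R&D: $422,840; Finishing: $101,690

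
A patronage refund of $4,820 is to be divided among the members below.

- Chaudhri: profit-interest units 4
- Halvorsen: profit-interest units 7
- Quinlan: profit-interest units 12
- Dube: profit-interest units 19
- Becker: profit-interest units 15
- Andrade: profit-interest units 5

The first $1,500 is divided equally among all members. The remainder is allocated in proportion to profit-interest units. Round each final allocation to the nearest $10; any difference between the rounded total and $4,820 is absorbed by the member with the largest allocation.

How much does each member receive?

Chaudhri: $460 | Halvorsen: $620 | Quinlan: $890 | Dube: $1,280 | Becker: $1,050 | Andrade: $520

Equal tier: $1,500 ÷ 6 = $250 apiece.
Remainder $3,320 by profit-interest units (total 62): Chaudhri 214.19 → $210; Halvorsen 374.84 → $370; Quinlan 642.58 → $640; Dube 1,017.42 → $1,020; Becker 803.23 → $800; Andrade 267.74 → $270.
Rounding difference +$10 on remainder applied to Dube.
Totals: Chaudhri $250 + $210 = $460; Halvorsen $250 + $370 = $620; Quinlan $250 + $640 = $890; Dube $250 + $1,030 = $1,280; Becker $250 + $800 = $1,050; Andrade $250 + $270 = $520.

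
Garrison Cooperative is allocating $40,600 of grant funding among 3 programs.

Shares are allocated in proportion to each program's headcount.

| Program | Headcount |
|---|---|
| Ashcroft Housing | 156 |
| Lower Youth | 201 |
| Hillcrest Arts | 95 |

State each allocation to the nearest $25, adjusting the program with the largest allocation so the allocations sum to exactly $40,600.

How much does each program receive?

Ashcroft Housing: $14,000 · Lower Youth: $18,075 · Hillcrest Arts: $8,525

Total headcount = 452.
Raw shares: Ashcroft Housing 156/452 × $40,600 = 14,012.39; Lower Youth 201/452 × $40,600 = 18,054.42; Hillcrest Arts 95/452 × $40,600 = 8,533.19.
Rounded to nearest $25: Ashcroft Housing $14,000; Lower Youth $18,050; Hillcrest Arts $8,525. Sum = $40,575.
Difference $40,600 − $40,575 = +$25 applied to largest allocation (Lower Youth): Lower Youth becomes $18,075.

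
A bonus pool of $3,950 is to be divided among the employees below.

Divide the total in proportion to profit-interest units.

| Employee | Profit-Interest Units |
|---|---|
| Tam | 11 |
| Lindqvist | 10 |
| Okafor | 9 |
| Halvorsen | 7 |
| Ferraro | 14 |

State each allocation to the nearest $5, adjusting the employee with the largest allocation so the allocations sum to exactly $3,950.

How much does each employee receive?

Sum of profit-interest units: 51.
Pro-rata amounts: Tam 11/51 × $3,950 = 851.96; Lindqvist 10/51 × $3,950 = 774.51; Okafor 9/51 × $3,950 = 697.06; Halvorsen 7/51 × $3,950 = 542.16; Ferraro 14/51 × $3,950 = 1,084.31.
After rounding ($5): Tam $850; Lindqvist $775; Okafor $695; Halvorsen $540; Ferraro $1,085. Sum = $3,945.
Difference $3,950 − $3,945 = +$5 applied to largest allocation (Ferraro): Ferraro becomes $1,090.

Tam: $850 · Lindqvist: $775 · Okafor: $695 · Halvorsen: $540 · Ferraro: $1,090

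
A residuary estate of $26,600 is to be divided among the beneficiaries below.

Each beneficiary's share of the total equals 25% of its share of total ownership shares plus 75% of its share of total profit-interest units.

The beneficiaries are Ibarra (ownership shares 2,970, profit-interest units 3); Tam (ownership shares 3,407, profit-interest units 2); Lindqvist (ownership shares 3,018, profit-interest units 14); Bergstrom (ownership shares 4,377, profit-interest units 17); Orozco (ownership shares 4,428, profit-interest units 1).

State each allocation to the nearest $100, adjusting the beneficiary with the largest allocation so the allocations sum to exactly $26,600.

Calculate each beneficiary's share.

Ibarra: $2,700 · Tam: $2,300 · Lindqvist: $8,700 · Bergstrom: $10,700 · Orozco: $2,200

Ownership shares total 18,200; profit-interest units total 37.
Composite weights (25% ownership shares + 75% profit-interest units): Ibarra 0.1016; Tam 0.0873; Lindqvist 0.3252; Bergstrom 0.4047; Orozco 0.0811.
Pro-rata amounts: Ibarra 2,702.76; Tam 2,323.24; Lindqvist 8,651.38; Bergstrom 10,765.50; Orozco 2,157.11.
Rounded to nearest $100: Ibarra $2,700; Tam $2,300; Lindqvist $8,700; Bergstrom $10,800; Orozco $2,200. Sum = $26,700.
Difference $26,600 − $26,700 = −$100 applied to largest allocation (Bergstrom): Bergstrom becomes $10,700.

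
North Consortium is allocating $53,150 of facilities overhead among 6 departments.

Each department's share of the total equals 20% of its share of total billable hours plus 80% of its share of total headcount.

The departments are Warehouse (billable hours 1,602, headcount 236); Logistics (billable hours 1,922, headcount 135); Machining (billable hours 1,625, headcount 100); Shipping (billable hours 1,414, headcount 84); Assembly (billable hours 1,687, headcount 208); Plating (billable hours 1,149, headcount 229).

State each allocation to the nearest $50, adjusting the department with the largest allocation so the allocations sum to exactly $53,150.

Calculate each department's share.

Billable hours total 9,399; headcount total 992.
Combined weights (20% billable hours + 80% headcount): Warehouse 0.2244; Logistics 0.1498; Machining 0.1152; Shipping 0.0978; Assembly 0.2036; Plating 0.2091.
Proportional shares: Warehouse 11,927.46; Logistics 7,960.22; Machining 6,124.12; Shipping 5,199.68; Assembly 10,823.43; Plating 11,115.09.
At nearest $50: Warehouse $11,950; Logistics $7,950; Machining $6,100; Shipping $5,200; Assembly $10,800; Plating $11,100. Sum = $53,100.
Difference $53,150 − $53,100 = +$50 applied to largest allocation (Warehouse): Warehouse becomes $12,000.

Warehouse: $12,000 | Logistics: $7,950 | Machining: $6,100 | Shipping: $5,200 | Assembly: $10,800 | Plating: $11,100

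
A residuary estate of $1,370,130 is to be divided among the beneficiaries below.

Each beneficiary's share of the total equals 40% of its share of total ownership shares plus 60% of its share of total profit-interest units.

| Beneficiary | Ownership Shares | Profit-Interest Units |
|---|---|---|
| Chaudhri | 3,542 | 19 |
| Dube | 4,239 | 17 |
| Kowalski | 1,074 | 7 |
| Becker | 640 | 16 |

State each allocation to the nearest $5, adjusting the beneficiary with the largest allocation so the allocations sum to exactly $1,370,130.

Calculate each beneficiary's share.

Chaudhri: $469,180 | Dube: $481,550 | Kowalski: $159,525 | Becker: $259,875

Totals — ownership shares 9,495, profit-interest units 59.
Combined weights (40% ownership shares + 60% profit-interest units): Chaudhri 0.3424; Dube 0.3515; Kowalski 0.1164; Becker 0.1897.
Raw shares: Chaudhri 469,181.45; Dube 481,545.28; Kowalski 159,526.03; Becker 259,877.25.
At nearest $5: Chaudhri $469,180; Dube $481,545; Kowalski $159,525; Becker $259,875. Sum = $1,370,125.
Difference $1,370,130 − $1,370,125 = +$5 applied to largest allocation (Dube): Dube becomes $481,550.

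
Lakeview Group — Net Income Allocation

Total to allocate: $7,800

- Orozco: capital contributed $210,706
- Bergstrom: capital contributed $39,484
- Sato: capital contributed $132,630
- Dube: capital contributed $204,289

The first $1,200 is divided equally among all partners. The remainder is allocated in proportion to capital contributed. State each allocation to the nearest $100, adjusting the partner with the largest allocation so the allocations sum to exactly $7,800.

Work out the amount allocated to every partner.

$1,200 shared equally gives $300 per partner.
Remainder $6,600 by capital contributed (total 587,109): Orozco 2,368.66 → $2,400; Bergstrom 443.86 → $400; Sato 1,490.96 → $1,500; Dube 2,296.52 → $2,300.
Totals: Orozco $300 + $2,400 = $2,700; Bergstrom $300 + $400 = $700; Sato $300 + $1,500 = $1,800; Dube $300 + $2,300 = $2,600.

Orozco: $2,700 | Bergstrom: $700 | Sato: $1,800 | Dube: $2,600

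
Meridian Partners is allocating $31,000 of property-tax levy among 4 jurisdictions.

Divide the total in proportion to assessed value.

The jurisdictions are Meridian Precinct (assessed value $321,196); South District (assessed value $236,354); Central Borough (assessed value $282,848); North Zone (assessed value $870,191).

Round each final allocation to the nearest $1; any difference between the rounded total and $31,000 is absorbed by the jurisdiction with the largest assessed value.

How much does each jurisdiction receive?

Meridian Precinct: $5,821 | South District: $4,283 | Central Borough: $5,126 | North Zone: $15,770

Combined assessed value = 321,196 + 236,354 + 282,848 + 870,191 = 1,710,589.
Raw shares: Meridian Precinct 5,820.85; South District 4,283.30; Central Borough 5,125.89; North Zone 15,769.96.
After rounding ($1): Meridian Precinct $5,821; South District $4,283; Central Borough $5,126; North Zone $15,770. Sum = $31,000.
No rounding difference to absorb.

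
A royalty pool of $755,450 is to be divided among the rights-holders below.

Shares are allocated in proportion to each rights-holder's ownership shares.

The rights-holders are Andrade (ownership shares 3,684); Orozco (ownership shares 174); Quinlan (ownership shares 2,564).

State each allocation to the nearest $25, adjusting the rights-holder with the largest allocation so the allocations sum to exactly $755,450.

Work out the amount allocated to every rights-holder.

Andrade: $433,350; Orozco: $20,475; Quinlan: $301,625

Sum of ownership shares: 6,422.
Raw shares: Andrade 3,684/6,422 × $755,450 = 433,366.21; Orozco 174/6,422 × $755,450 = 20,468.44; Quinlan 2,564/6,422 × $755,450 = 301,615.35.
After rounding ($25): Andrade $433,375; Orozco $20,475; Quinlan $301,625. Sum = $755,475.
Difference $755,450 − $755,475 = −$25 applied to largest allocation (Andrade): Andrade becomes $433,350.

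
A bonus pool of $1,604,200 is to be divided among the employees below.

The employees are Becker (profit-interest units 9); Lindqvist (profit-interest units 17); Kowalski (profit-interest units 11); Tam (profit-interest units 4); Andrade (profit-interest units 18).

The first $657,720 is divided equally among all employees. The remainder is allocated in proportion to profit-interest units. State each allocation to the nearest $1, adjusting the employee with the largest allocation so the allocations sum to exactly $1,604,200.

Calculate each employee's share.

Equal tier: $657,720 ÷ 5 = $131,544 apiece.
Remainder $946,480 by profit-interest units (total 59): Becker 144,378.31 → $144,378; Lindqvist 272,714.58 → $272,715; Kowalski 176,462.37 → $176,462; Tam 64,168.14 → $64,168; Andrade 288,756.61 → $288,757.
Totals: Becker $131,544 + $144,378 = $275,922; Lindqvist $131,544 + $272,715 = $404,259; Kowalski $131,544 + $176,462 = $308,006; Tam $131,544 + $64,168 = $195,712; Andrade $131,544 + $288,757 = $420,301.

Becker: $275,922; Lindqvist: $404,259; Kowalski: $308,006; Tam: $195,712; Andrade: $420,301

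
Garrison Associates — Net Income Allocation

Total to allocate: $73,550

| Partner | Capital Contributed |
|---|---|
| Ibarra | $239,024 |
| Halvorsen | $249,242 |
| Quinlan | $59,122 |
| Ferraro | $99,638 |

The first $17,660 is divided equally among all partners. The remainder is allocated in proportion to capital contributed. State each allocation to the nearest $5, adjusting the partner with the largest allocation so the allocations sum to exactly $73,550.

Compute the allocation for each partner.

$17,660 shared equally gives $4,415 per partner.
Remainder $55,890 by capital contributed (total 647,026): Ibarra 20,646.85 → $20,645; Halvorsen 21,529.48 → $21,530; Quinlan 5,106.95 → $5,105; Ferraro 8,606.71 → $8,605.
Rounding difference +$5 on remainder applied to Halvorsen.
Totals: Ibarra $4,415 + $20,645 = $25,060; Halvorsen $4,415 + $21,535 = $25,950; Quinlan $4,415 + $5,105 = $9,520; Ferraro $4,415 + $8,605 = $13,020.

Ibarra: $25,060 | Halvorsen: $25,950 | Quinlan: $9,520 | Ferraro: $13,020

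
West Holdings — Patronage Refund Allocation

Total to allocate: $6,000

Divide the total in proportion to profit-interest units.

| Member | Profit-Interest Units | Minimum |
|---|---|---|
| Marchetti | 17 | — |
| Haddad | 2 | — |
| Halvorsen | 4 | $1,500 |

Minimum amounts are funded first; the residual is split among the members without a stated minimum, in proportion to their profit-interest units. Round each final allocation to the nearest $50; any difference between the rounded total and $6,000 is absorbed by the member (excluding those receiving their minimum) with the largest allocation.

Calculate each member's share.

Fund the minimums — Halvorsen $1,500. Balance $4,500.
Balance split over remaining profit-interest units 19: Marchetti 4,026.32 → $4,050; Haddad 473.68 → $450.

Marchetti: $4,050 · Haddad: $450 · Halvorsen: $1,500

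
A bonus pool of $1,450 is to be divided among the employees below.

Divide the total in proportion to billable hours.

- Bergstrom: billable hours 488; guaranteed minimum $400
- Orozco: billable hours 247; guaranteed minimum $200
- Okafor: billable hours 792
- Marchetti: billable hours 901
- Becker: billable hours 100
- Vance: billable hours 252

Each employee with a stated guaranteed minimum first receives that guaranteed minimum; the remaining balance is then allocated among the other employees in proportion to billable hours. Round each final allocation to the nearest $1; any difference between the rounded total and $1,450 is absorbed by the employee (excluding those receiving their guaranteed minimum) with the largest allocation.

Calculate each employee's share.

Bergstrom: $400; Orozco: $200; Okafor: $329; Marchetti: $374; Becker: $42; Vance: $105

Fund the minimums — Bergstrom $400; Orozco $200. Remaining pool $850.
Remaining pool split over remaining billable hours 2,045: Okafor 329.19 → $329; Marchetti 374.499 → $374; Becker 41.56 → $42; Vance 104.74 → $105.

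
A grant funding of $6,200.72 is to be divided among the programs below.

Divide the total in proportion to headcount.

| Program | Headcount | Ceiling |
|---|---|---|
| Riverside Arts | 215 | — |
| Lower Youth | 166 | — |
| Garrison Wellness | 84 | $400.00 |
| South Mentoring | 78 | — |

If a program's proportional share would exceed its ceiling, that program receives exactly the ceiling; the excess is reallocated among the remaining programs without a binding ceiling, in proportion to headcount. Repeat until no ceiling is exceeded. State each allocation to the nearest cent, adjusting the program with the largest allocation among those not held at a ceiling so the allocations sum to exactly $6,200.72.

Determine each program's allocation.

Sum of headcount: 543.
Unconstrained shares: Riverside Arts 2,455.1654; Lower Youth 1,895.6161; Garrison Wellness 959.2274; South Mentoring 890.7112.
Held at cap: Garrison Wellness ($400.00); balance $5,800.72 reallocated over remaining headcount 459.
Redistributed shares: Riverside Arts 2,717.1129 → $2,717.11; Lower Youth 2,097.8639 → $2,097.86; South Mentoring 985.7433 → $985.74.
Rounding difference +$0.01 applied to Riverside Arts → $2,717.12.

Riverside Arts: $2,717.12 · Lower Youth: $2,097.86 · Garrison Wellness: $400.00 · South Mentoring: $985.74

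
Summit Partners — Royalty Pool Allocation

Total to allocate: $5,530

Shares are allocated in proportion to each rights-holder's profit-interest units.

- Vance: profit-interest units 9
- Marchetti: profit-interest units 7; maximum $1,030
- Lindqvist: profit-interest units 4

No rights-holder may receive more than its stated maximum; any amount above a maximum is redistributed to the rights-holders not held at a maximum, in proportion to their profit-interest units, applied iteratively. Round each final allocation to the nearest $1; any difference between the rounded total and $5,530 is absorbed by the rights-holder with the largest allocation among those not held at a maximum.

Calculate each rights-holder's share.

Profit-interest units total: 20.
Unconstrained shares: Vance 2,488.50; Marchetti 1,935.50; Lindqvist 1,106.00.
Cap binds for Marchetti ($1,030); residual $4,500 reallocated over remaining profit-interest units 13.
Remaining shares: Vance 3,115.38 → $3,115; Lindqvist 1,384.62 → $1,385.

Vance: $3,115 · Marchetti: $1,030 · Lindqvist: $1,385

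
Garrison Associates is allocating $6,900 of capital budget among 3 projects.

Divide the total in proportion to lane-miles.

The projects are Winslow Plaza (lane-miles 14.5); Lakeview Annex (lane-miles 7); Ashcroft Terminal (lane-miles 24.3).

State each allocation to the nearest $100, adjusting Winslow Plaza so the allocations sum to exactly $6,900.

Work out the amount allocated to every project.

Winslow Plaza: $2,100; Lakeview Annex: $1,100; Ashcroft Terminal: $3,700

Combined lane-miles = 45.8.
Pro-rata amounts: Winslow Plaza 14.5/45.8 × $6,900 = 2,184.50; Lakeview Annex 7/45.8 × $6,900 = 1,054.59; Ashcroft Terminal 24.3/45.8 × $6,900 = 3,660.92.
Rounded to nearest $100: Winslow Plaza $2,200; Lakeview Annex $1,100; Ashcroft Terminal $3,700. Sum = $7,000.
Difference $6,900 − $7,000 = −$100 applied to Winslow Plaza: Winslow Plaza becomes $2,100.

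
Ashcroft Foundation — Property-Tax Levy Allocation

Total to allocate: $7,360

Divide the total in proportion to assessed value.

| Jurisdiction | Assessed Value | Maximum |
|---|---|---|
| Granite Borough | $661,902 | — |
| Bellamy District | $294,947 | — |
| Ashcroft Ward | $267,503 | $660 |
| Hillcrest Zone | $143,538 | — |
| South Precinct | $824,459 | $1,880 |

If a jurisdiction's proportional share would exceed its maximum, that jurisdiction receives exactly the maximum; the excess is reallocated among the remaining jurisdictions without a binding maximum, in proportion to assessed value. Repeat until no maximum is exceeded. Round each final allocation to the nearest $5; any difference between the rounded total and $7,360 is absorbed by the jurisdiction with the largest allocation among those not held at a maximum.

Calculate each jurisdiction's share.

Granite Borough: $2,900 | Bellamy District: $1,290 | Ashcroft Ward: $660 | Hillcrest Zone: $630 | South Precinct: $1,880

Combined assessed value = 2,192,349.
Proportional shares (ignoring caps): Granite Borough 2,222.09; Bellamy District 990.18; Ashcroft Ward 898.04; Hillcrest Zone 481.88; South Precinct 2,767.82.
Capped: Ashcroft Ward ($660), South Precinct ($1,880); remaining pool $4,820 reallocated over remaining assessed value 1,100,387.
Remaining shares: Granite Borough 2,899.31 → $2,900; Bellamy District 1,291.95 → $1,290; Hillcrest Zone 628.74 → $630.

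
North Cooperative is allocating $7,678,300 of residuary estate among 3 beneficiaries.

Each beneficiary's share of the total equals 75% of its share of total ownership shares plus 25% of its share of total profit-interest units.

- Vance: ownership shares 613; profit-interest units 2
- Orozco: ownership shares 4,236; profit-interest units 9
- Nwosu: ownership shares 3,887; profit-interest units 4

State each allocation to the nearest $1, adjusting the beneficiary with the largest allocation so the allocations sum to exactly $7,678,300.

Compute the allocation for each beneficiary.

Ownership shares total 8,736; profit-interest units total 15.
Blended shares (75% ownership shares + 25% profit-interest units): Vance 0.0860; Orozco 0.5137; Nwosu 0.4004.
Unrounded shares: Vance 660,029.69; Orozco 3,944,093.80; Nwosu 3,074,176.51.
After rounding ($1): Vance $660,030; Orozco $3,944,094; Nwosu $3,074,177. Sum = $7,678,301.
Difference $7,678,300 − $7,678,301 = −$1 applied to largest allocation (Orozco): Orozco becomes $3,944,093.

Vance: $660,030 · Orozco: $3,944,093 · Nwosu: $3,074,177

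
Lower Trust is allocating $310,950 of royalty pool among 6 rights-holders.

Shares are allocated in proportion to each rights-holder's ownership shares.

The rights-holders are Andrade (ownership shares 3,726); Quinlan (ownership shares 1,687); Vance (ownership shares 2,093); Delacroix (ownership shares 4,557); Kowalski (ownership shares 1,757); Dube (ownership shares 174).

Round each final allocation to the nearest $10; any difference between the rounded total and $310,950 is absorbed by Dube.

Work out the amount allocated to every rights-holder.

Combined ownership shares = 13,994.
Unrounded shares: Andrade 3,726/13,994 × $310,950 = 82,792.60; Quinlan 1,687/13,994 × $310,950 = 37,485.54; Vance 2,093/13,994 × $310,950 = 46,506.96; Delacroix 4,557/13,994 × $310,950 = 101,257.62; Kowalski 1,757/13,994 × $310,950 = 39,040.96; Dube 174/13,994 × $310,950 = 3,866.32.
At nearest $10: Andrade $82,790; Quinlan $37,490; Vance $46,510; Delacroix $101,260; Kowalski $39,040; Dube $3,870. Sum = $310,960.
Difference $310,950 − $310,960 = −$10 applied to Dube: Dube becomes $3,860.

Andrade: $82,790 · Quinlan: $37,490 · Vance: $46,510 · Delacroix: $101,260 · Kowalski: $39,040 · Dube: $3,860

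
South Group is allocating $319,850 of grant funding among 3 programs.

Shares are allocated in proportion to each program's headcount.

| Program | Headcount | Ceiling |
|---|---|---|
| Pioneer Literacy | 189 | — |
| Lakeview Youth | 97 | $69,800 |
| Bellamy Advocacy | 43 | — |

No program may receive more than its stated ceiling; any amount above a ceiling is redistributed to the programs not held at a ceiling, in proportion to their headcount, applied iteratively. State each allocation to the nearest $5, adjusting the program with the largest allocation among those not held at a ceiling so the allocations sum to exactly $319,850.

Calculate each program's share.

Pioneer Literacy: $203,705; Lakeview Youth: $69,800; Bellamy Advocacy: $46,345

Combined headcount = 329.
Pro-rata shares before constraints: Pioneer Literacy 183,743.62; Lakeview Youth 94,302.28; Bellamy Advocacy 41,804.10.
Capped: Lakeview Youth ($69,800); residual $250,050 reallocated over remaining headcount 232.
Shares after redistribution: Pioneer Literacy 203,704.53 → $203,705; Bellamy Advocacy 46,345.47 → $46,345.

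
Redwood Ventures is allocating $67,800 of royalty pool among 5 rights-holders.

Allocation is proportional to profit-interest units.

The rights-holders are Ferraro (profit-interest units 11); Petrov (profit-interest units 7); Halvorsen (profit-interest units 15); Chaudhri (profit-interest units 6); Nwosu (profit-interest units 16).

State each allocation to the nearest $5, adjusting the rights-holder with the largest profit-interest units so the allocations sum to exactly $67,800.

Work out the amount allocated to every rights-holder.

Profit-interest units total: 11 + 7 + 15 + 6 + 16 = 55.
Pro-rata amounts: Ferraro 13,560.00; Petrov 8,629.09; Halvorsen 18,490.91; Chaudhri 7,396.36; Nwosu 19,723.64.
At nearest $5: Ferraro $13,560; Petrov $8,630; Halvorsen $18,490; Chaudhri $7,395; Nwosu $19,725. Sum = $67,800.
Sum already equals the total — no adjustment.

Ferraro: $13,560 | Petrov: $8,630 | Halvorsen: $18,490 | Chaudhri: $7,395 | Nwosu: $19,725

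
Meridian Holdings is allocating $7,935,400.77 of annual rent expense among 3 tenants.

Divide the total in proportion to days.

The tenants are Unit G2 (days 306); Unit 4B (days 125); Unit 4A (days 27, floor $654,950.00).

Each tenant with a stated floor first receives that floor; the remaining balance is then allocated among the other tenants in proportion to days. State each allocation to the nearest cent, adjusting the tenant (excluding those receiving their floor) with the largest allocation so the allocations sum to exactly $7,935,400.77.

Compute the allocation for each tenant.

Unit G2: $5,168,951.13; Unit 4B: $2,111,499.64; Unit 4A: $654,950.00

Minimums first: Unit 4A $654,950.00. Remaining pool $7,280,450.77.
Remaining pool split over remaining days 431: Unit G2 5,168,951.1267 → $5,168,951.13; Unit 4B 2,111,499.6433 → $2,111,499.64.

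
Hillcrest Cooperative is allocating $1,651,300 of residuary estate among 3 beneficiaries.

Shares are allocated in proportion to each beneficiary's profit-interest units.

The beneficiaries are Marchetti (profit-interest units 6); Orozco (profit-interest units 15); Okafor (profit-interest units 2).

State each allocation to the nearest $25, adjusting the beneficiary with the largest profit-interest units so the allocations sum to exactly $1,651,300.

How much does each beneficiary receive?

Total profit-interest units = 6 + 15 + 2 = 23.
Raw shares: Marchetti 430,773.91; Orozco 1,076,934.78; Okafor 143,591.30.
Rounded to nearest $25: Marchetti $430,775; Orozco $1,076,925; Okafor $143,600. Sum = $1,651,300.
No rounding difference to absorb.

Marchetti: $430,775 | Orozco: $1,076,925 | Okafor: $143,600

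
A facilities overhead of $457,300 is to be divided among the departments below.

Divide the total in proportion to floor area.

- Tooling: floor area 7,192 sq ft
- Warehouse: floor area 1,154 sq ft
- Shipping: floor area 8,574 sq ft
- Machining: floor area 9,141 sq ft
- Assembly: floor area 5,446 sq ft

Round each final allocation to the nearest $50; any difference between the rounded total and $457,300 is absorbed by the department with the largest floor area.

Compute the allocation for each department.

Total floor area = 7,192 + 1,154 + 8,574 + 9,141 + 5,446 = 31,507.
Pro-rata amounts: Tooling 104,386.38; Warehouse 16,749.43; Shipping 124,445.05; Machining 132,674.62; Assembly 79,044.52.
Rounded to nearest $50: Tooling $104,400; Warehouse $16,750; Shipping $124,450; Machining $132,650; Assembly $79,050. Sum = $457,300.
No rounding difference to absorb.

Tooling: $104,400; Warehouse: $16,750; Shipping: $124,450; Machining: $132,650; Assembly: $79,050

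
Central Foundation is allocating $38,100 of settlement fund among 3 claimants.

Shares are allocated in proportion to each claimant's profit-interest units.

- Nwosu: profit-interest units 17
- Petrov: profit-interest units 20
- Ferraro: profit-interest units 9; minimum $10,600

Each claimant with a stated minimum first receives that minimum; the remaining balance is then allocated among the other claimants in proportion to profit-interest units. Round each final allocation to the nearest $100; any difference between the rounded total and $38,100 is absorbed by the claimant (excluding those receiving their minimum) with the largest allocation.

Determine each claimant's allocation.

Guaranteed amounts: Ferraro $10,600. Balance $27,500.
Balance split over remaining profit-interest units 37: Nwosu 12,635.14 → $12,600; Petrov 14,864.86 → $14,900.

Nwosu: $12,600; Petrov: $14,900; Ferraro: $10,600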